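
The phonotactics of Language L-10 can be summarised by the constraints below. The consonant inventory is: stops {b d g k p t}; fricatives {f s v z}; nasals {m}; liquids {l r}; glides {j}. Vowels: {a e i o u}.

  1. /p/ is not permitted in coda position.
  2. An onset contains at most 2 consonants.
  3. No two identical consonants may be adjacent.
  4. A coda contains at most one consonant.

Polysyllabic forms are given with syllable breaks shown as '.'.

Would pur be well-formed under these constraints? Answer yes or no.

yes

pur — σ1 onset /p/, coda /r/ ok → well-formed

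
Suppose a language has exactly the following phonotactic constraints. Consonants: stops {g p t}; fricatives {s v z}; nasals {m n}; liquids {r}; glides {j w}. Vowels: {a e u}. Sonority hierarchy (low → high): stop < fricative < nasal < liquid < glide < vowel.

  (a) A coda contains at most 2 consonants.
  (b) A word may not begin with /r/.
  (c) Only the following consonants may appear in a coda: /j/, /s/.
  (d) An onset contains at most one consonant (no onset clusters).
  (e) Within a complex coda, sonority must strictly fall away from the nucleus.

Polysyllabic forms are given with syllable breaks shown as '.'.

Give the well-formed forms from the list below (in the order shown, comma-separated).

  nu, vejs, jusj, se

nu — σ1 onset /n/, coda /∅/ ok → well-formed
vejs — σ1 onset /v/, coda /js/ (5→2 falls) ok → well-formed
jusj — violates constraint (e): syllable 1 coda /sj/: /s/ (fricative, 2) → /j/ (glide, 5) does not fall → ill-formed
se — σ1 onset /s/, coda /∅/ ok → well-formed

nu, vejs, se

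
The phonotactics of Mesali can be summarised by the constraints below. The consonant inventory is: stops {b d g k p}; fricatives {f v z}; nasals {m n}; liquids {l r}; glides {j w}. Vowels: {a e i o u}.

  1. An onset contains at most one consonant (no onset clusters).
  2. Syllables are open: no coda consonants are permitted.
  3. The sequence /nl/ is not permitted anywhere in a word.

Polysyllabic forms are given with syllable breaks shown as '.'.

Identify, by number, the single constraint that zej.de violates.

zej.de: syllable 1 coda /j/ has 1 consonant (> 0).
This is a violation of constraint 2: "Syllables are open: no coda consonants are permitted."
The remaining constraints (1, 3) are satisfied.

2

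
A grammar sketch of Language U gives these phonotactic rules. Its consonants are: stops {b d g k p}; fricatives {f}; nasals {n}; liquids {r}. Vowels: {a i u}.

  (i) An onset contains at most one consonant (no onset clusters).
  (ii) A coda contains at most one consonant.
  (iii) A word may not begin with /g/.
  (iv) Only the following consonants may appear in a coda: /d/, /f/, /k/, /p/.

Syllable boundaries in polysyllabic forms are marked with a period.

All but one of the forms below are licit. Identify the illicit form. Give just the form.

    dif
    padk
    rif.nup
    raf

dif — σ1 onset /d/, coda /f/ ok → licit
padk — violates constraint (ii): syllable 1 coda /dk/ has 2 consonants (> 1) → illicit
rif.nup — σ1 onset /r/, coda /f/ ok; σ2 onset /n/, coda /p/ ok → licit
raf — σ1 onset /r/, coda /f/ ok → licit

padk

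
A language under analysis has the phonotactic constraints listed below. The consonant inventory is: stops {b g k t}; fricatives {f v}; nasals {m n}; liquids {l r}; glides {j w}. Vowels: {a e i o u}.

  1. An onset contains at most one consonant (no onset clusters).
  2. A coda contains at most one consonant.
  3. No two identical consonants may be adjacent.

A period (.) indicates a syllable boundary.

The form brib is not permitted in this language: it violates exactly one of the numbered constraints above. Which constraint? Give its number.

brib: syllable 1 onset /br/ has 2 consonants (> 1).
This is a violation of constraint 1: "An onset contains at most one consonant (no onset clusters)."
The remaining constraints (2, 3) are satisfied.

1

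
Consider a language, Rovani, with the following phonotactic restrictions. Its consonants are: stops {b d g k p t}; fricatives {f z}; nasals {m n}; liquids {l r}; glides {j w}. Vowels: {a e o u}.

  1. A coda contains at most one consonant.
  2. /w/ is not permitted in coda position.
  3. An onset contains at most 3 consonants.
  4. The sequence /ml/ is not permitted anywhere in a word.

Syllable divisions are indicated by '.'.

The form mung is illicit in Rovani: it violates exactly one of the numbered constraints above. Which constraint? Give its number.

1

mung: syllable 1 coda /ng/ has 2 consonants (> 1).
This is a violation of constraint 1: "A coda contains at most one consonant."
The remaining constraints (2, 3, 4) are satisfied.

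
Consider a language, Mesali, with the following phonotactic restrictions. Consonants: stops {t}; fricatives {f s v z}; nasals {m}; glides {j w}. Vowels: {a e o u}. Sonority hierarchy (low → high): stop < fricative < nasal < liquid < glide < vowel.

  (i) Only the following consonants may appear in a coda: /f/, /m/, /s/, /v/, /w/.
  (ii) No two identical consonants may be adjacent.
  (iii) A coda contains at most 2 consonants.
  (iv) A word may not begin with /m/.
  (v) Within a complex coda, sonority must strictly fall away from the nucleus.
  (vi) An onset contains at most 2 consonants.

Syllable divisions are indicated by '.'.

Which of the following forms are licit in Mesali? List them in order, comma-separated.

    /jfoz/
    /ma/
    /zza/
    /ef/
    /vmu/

/jfoz/ — violates constraint (i): syllable 1 coda contains /z/, which is not a licensed coda consonant → illicit
/ma/ — violates constraint (iv): word begins with /m/ → illicit
/zza/ — violates constraint (ii): adjacent identical consonants /zz/ → illicit
/ef/ — σ1 onset /∅/, coda /f/ ok → licit
/vmu/ — σ1 onset /vm/ (2C), coda /∅/ ok → licit

/ef/, /vmu/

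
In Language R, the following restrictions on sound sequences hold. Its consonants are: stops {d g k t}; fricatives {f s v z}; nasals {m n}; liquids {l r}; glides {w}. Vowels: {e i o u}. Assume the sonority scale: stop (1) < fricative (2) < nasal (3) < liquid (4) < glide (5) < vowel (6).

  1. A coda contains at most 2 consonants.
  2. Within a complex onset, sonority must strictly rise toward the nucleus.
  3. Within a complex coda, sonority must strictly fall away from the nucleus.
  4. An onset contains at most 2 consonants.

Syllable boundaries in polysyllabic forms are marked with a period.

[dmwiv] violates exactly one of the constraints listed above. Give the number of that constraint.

[dmwiv]: syllable 1 onset /dmw/ has 3 consonants (> 2).
This is a violation of constraint 4: "An onset contains at most 2 consonants."
The remaining constraints (1, 2, 3) are satisfied.

4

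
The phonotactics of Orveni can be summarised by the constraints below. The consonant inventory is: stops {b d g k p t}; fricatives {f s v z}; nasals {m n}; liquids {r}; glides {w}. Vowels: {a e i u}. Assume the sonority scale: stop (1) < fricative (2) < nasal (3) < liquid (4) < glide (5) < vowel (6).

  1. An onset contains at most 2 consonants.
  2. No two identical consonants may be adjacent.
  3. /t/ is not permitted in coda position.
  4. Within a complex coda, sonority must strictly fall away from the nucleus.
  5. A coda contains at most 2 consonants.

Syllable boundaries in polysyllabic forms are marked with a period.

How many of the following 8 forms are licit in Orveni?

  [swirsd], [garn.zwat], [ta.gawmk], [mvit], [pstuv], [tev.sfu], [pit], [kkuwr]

[swirsd] — violates constraint 5: syllable 1 coda /rsd/ has 3 consonants (> 2) → illicit
[garn.zwat] — violates constraint 3: syllable 2 coda contains /t/ → illicit
[ta.gawmk] — violates constraint 5: syllable 2 coda /wmk/ has 3 consonants (> 2) → illicit
[mvit] — violates constraint 3: syllable 1 coda contains /t/ → illicit
[pstuv] — violates constraint 1: syllable 1 onset /pst/ has 3 consonants (> 2) → illicit
[tev.sfu] — σ1 onset /t/, coda /v/ ok; σ2 onset /sf/ (2C), coda /∅/ ok → licit
[pit] — violates constraint 3: syllable 1 coda contains /t/ → illicit
[kkuwr] — violates constraint 2: adjacent identical consonants /kk/ → illicit
Licit: [tev.sfu] → 1.

1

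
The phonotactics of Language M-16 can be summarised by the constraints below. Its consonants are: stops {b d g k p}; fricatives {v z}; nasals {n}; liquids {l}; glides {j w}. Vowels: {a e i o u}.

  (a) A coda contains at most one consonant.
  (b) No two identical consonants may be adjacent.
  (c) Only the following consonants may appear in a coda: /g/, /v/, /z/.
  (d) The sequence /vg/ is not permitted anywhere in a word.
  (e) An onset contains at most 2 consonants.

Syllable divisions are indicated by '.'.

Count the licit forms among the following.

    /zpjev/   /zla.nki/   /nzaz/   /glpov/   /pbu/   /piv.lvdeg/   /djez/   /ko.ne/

5

/zpjev/ — violates constraint (e): syllable 1 onset /zpj/ has 3 consonants (> 2) → illicit
/zla.nki/ — σ1 onset /zl/ (2C), coda /∅/ ok; σ2 onset /nk/ (2C), coda /∅/ ok → licit
/nzaz/ — σ1 onset /nz/ (2C), coda /z/ ok → licit
/glpov/ — violates constraint (e): syllable 1 onset /glp/ has 3 consonants (> 2) → illicit
/pbu/ — σ1 onset /pb/ (2C), coda /∅/ ok → licit
/piv.lvdeg/ — violates constraint (e): syllable 2 onset /lvd/ has 3 consonants (> 2) → illicit
/djez/ — σ1 onset /dj/ (2C), coda /z/ ok → licit
/ko.ne/ — σ1 onset /k/, coda /∅/ ok; σ2 onset /n/, coda /∅/ ok → licit
Licit: /zla.nki/, /nzaz/, /pbu/, /djez/, /ko.ne/ → 5.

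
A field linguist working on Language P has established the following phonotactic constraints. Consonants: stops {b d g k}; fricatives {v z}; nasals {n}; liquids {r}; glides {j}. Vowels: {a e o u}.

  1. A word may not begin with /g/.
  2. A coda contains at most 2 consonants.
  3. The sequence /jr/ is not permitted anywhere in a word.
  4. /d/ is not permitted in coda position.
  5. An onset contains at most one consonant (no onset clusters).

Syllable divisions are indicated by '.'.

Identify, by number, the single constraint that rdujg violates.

5

rdujg: syllable 1 onset /rd/ has 2 consonants (> 1).
This is a violation of constraint 5: "An onset contains at most one consonant (no onset clusters)."
The remaining constraints (1, 2, 3, 4) are satisfied.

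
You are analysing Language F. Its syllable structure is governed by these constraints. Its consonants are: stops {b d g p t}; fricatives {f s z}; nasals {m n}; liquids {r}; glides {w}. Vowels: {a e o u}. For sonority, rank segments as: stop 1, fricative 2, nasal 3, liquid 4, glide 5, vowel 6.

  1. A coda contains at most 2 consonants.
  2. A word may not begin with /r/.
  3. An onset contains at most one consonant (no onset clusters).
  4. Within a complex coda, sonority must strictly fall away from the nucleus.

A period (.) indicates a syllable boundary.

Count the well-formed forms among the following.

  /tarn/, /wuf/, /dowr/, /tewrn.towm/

/tarn/ — σ1 onset /t/, coda /rn/ (4→3 falls) ok → well-formed
/wuf/ — σ1 onset /w/, coda /f/ ok → well-formed
/dowr/ — σ1 onset /d/, coda /wr/ (5→4 falls) ok → well-formed
/tewrn.towm/ — violates constraint 1: syllable 1 coda /wrn/ has 3 consonants (> 2) → ill-formed
Well-formed: /tarn/, /wuf/, /dowr/ → 3.

3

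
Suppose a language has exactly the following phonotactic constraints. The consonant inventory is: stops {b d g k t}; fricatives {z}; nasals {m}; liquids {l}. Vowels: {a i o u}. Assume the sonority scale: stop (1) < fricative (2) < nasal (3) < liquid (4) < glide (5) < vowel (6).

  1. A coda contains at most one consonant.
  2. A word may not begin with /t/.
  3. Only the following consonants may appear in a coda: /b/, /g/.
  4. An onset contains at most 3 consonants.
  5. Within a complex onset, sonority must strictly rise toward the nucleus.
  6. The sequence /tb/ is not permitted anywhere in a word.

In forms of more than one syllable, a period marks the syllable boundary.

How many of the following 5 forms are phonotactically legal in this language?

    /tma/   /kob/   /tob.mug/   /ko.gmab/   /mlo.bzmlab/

/tma/ — violates constraint 2: word begins with /t/ → phonotactically illegal
/kob/ — σ1 onset /k/, coda /b/ ok → phonotactically legal
/tob.mug/ — violates constraint 2: word begins with /t/ → phonotactically illegal
/ko.gmab/ — σ1 onset /k/, coda /∅/ ok; σ2 onset /gm/ (1→3 rises), coda /b/ ok → phonotactically legal
/mlo.bzmlab/ — violates constraint 4: syllable 2 onset /bzml/ has 4 consonants (> 3) → phonotactically illegal
Phonotactically legal: /kob/, /ko.gmab/ → 2.

2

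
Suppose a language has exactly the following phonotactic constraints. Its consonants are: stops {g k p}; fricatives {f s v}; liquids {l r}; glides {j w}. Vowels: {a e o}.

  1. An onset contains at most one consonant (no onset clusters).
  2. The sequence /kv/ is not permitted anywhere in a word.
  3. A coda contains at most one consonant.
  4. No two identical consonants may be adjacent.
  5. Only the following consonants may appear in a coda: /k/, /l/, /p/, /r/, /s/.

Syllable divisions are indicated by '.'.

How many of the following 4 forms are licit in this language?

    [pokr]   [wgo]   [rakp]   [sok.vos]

[pokr] — violates constraint 3: syllable 1 coda /kr/ has 2 consonants (> 1) → illicit
[wgo] — violates constraint 1: syllable 1 onset /wg/ has 2 consonants (> 1) → illicit
[rakp] — violates constraint 3: syllable 1 coda /kp/ has 2 consonants (> 1) → illicit
[sok.vos] — violates constraint 2: contains banned sequence /kv/ → illicit
No form is licit → 0.

0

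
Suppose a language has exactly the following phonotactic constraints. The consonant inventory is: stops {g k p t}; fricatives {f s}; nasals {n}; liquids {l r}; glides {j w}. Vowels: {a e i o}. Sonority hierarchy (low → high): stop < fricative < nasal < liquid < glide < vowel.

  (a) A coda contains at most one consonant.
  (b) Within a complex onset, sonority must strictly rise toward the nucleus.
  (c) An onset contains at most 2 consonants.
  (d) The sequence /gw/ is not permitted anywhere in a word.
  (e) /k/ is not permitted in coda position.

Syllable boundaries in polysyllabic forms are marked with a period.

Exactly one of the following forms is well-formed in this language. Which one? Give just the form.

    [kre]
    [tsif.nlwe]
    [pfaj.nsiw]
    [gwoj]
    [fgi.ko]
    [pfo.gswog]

[kre] — σ1 onset /kr/ (1→4 rises), coda /∅/ ok → well-formed
[tsif.nlwe] — violates constraint (c): syllable 2 onset /nlw/ has 3 consonants (> 2) → ill-formed
[pfaj.nsiw] — violates constraint (b): syllable 2 onset /ns/: /n/ (nasal, 3) → /s/ (fricative, 2) does not rise → ill-formed
[gwoj] — violates constraint (d): contains banned sequence /gw/ → ill-formed
[fgi.ko] — violates constraint (b): syllable 1 onset /fg/: /f/ (fricative, 2) → /g/ (stop, 1) does not rise → ill-formed
[pfo.gswog] — violates constraint (c): syllable 2 onset /gsw/ has 3 consonants (> 2) → ill-formed

[kre]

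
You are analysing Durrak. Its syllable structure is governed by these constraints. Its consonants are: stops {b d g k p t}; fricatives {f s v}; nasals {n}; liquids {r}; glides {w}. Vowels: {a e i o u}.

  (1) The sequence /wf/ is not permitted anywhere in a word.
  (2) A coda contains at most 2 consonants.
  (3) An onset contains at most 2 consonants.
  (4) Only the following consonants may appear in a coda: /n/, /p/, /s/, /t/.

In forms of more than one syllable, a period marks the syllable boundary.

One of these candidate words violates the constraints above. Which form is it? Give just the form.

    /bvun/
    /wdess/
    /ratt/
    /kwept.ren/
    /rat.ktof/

/rat.ktof/

/bvun/ — σ1 onset /bv/ (2C), coda /n/ ok → licit
/wdess/ — σ1 onset /wd/ (2C), coda /ss/ (2C) ok → licit
/ratt/ — σ1 onset /r/, coda /tt/ (2C) ok → licit
/kwept.ren/ — σ1 onset /kw/ (2C), coda /pt/ (2C) ok; σ2 onset /r/, coda /n/ ok → licit
/rat.ktof/ — violates constraint 4: syllable 2 coda contains /f/, which is not a licensed coda consonant → illicit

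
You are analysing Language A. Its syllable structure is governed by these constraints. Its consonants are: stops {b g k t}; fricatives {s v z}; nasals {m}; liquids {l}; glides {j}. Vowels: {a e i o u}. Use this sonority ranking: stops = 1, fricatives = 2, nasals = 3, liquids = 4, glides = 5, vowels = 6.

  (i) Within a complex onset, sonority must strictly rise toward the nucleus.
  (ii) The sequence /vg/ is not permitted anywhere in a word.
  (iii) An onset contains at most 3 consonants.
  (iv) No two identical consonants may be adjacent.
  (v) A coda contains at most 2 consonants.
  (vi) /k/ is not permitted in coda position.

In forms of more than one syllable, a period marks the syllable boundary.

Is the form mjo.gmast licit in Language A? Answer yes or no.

mjo.gmast — σ1 onset /mj/ (3→5 rises), coda /∅/ ok; σ2 onset /gm/ (1→3 rises), coda /st/ (2C) ok → licit

yes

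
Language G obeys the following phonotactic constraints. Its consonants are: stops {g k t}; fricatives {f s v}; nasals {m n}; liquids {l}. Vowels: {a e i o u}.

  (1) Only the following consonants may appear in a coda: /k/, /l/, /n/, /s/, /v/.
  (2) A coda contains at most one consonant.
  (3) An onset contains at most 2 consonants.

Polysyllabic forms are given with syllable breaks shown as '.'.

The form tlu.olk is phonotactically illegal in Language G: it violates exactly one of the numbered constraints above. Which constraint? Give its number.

2

tlu.olk: syllable 2 coda /lk/ has 2 consonants (> 1).
This is a violation of constraint 2: "A coda contains at most one consonant."
The remaining constraints (1, 3) are satisfied.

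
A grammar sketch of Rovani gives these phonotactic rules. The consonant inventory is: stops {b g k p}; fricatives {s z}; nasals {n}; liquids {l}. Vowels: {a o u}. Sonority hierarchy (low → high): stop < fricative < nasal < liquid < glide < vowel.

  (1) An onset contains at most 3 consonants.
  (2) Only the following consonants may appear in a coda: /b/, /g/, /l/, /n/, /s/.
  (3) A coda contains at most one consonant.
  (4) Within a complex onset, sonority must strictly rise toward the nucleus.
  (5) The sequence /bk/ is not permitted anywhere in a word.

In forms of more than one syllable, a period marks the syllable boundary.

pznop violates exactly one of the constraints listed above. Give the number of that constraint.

pznop: syllable 1 coda contains /p/, which is not a licensed coda consonant.
This is a violation of constraint 2: "Only the following consonants may appear in a coda: /b/, /g/, /l/, /n/, /s/."
The remaining constraints (1, 3, 4, 5) are satisfied.

2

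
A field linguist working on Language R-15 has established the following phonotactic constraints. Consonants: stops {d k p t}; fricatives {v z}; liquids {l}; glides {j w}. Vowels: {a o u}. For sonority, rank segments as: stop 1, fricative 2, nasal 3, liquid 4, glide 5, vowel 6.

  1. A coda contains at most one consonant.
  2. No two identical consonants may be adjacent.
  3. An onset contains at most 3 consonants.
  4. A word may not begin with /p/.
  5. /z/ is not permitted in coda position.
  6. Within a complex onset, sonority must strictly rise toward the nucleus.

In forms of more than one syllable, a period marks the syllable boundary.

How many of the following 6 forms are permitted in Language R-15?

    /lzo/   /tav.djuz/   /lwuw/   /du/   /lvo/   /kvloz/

/lzo/ — violates constraint 6: syllable 1 onset /lz/: /l/ (liquid, 4) → /z/ (fricative, 2) does not rise → not permitted
/tav.djuz/ — violates constraint 5: syllable 2 coda contains /z/ → not permitted
/lwuw/ — σ1 onset /lw/ (4→5 rises), coda /w/ ok → permitted
/du/ — σ1 onset /d/, coda /∅/ ok → permitted
/lvo/ — violates constraint 6: syllable 1 onset /lv/: /l/ (liquid, 4) → /v/ (fricative, 2) does not rise → not permitted
/kvloz/ — violates constraint 5: syllable 1 coda contains /z/ → not permitted
Permitted: /lwuw/, /du/ → 2.

2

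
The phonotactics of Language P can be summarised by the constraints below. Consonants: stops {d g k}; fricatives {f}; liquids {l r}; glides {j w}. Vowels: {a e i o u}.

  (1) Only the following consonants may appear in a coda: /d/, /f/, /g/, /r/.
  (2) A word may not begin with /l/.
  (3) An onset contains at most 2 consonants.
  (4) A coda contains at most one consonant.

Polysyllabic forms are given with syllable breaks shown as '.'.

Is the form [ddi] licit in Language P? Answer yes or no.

yes

[ddi] — σ1 onset /dd/ (2C), coda /∅/ ok → licit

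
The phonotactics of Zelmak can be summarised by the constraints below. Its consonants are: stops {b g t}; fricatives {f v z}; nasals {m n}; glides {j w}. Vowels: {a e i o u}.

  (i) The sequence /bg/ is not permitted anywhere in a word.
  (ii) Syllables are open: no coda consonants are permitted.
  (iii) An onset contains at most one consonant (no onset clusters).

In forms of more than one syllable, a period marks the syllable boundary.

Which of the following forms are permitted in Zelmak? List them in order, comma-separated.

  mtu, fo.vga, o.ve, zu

mtu — violates constraint (iii): syllable 1 onset /mt/ has 2 consonants (> 1) → not permitted
fo.vga — violates constraint (iii): syllable 2 onset /vg/ has 2 consonants (> 1) → not permitted
o.ve — σ1 onset /∅/, coda /∅/ ok; σ2 onset /v/, coda /∅/ ok → permitted
zu — σ1 onset /z/, coda /∅/ ok → permitted

o.ve, zu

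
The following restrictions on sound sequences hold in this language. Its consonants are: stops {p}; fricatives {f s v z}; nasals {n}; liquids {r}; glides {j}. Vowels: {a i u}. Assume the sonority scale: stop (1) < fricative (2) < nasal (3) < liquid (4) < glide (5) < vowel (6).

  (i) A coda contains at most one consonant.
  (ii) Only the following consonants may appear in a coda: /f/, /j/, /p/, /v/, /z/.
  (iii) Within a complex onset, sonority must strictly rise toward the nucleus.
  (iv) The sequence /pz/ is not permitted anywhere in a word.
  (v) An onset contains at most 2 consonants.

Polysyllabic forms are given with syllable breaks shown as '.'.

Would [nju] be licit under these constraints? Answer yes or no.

yes

[nju] — σ1 onset /nj/ (3→5 rises), coda /∅/ ok → licit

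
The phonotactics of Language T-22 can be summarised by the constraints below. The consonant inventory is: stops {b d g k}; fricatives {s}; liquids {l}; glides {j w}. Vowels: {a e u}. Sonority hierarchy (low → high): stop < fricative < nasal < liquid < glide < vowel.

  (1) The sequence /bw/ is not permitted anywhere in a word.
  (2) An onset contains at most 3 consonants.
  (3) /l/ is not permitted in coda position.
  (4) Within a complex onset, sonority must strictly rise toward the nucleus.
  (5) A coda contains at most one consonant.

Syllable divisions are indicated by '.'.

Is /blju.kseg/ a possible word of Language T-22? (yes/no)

yes

/blju.kseg/ — σ1 onset /blj/ (1→4→5 rises), coda /∅/ ok; σ2 onset /ks/ (1→2 rises), coda /g/ ok → phonotactically legal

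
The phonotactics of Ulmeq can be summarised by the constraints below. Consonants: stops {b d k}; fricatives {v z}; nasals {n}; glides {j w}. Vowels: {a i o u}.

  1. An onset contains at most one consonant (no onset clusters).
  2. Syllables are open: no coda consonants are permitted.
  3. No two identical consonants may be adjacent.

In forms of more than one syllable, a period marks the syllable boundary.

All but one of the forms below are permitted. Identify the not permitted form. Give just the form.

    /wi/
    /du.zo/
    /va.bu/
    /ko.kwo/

/ko.kwo/

/wi/ — σ1 onset /w/, coda /∅/ ok → permitted
/du.zo/ — σ1 onset /d/, coda /∅/ ok; σ2 onset /z/, coda /∅/ ok → permitted
/va.bu/ — σ1 onset /v/, coda /∅/ ok; σ2 onset /b/, coda /∅/ ok → permitted
/ko.kwo/ — violates constraint 1: syllable 2 onset /kw/ has 2 consonants (> 1) → not permitted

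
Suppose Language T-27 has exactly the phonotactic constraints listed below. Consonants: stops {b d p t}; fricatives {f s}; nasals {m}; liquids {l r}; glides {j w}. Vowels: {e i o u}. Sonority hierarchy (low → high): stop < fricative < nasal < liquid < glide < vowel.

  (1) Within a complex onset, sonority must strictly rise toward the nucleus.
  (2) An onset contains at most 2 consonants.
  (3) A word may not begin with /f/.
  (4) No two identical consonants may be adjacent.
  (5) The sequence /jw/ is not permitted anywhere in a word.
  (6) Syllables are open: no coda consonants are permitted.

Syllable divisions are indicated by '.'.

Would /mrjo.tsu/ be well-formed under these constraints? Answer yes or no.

no

/mrjo.tsu/ — violates constraint 2: syllable 1 onset /mrj/ has 3 consonants (> 2) → ill-formed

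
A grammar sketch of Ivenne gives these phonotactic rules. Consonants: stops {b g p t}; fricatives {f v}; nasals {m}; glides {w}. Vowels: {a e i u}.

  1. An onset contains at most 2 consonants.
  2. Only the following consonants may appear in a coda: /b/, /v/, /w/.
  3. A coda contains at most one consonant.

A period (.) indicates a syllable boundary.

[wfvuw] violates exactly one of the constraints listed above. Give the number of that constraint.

1

[wfvuw]: syllable 1 onset /wfv/ has 3 consonants (> 2).
This is a violation of constraint 1: "An onset contains at most 2 consonants."
The remaining constraints (2, 3) are satisfied.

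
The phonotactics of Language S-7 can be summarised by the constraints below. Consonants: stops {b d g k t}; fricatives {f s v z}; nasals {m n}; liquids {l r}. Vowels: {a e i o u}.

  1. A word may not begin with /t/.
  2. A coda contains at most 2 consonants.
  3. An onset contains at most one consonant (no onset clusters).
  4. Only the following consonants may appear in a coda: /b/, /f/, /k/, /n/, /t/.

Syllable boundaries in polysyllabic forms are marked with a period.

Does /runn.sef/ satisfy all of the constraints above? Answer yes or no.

/runn.sef/ — σ1 onset /r/, coda /nn/ (2C) ok; σ2 onset /s/, coda /f/ ok → licit

yes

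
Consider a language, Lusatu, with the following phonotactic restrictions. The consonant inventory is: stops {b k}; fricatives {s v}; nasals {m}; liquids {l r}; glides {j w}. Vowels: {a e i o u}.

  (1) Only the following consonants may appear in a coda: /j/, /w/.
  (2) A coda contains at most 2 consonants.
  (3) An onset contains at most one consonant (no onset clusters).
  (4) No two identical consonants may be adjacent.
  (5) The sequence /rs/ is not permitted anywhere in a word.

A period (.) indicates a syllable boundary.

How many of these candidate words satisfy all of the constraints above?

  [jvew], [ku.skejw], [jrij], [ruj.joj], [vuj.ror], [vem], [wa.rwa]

[jvew] — violates constraint 3: syllable 1 onset /jv/ has 2 consonants (> 1) → not permitted
[ku.skejw] — violates constraint 3: syllable 2 onset /sk/ has 2 consonants (> 1) → not permitted
[jrij] — violates constraint 3: syllable 1 onset /jr/ has 2 consonants (> 1) → not permitted
[ruj.joj] — violates constraint 4: adjacent identical consonants /jj/ → not permitted
[vuj.ror] — violates constraint 1: syllable 2 coda contains /r/, which is not a licensed coda consonant → not permitted
[vem] — violates constraint 1: syllable 1 coda contains /m/, which is not a licensed coda consonant → not permitted
[wa.rwa] — violates constraint 3: syllable 2 onset /rw/ has 2 consonants (> 1) → not permitted
No form is permitted → 0.

0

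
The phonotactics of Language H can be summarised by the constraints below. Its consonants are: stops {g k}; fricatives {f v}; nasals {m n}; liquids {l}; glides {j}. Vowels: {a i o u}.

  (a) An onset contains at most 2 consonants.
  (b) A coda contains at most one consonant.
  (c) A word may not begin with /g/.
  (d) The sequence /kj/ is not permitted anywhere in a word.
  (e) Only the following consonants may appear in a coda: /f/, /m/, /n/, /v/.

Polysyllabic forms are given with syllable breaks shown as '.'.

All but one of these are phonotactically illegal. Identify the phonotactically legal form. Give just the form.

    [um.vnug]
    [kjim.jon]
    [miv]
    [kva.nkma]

[um.vnug] — violates constraint (e): syllable 2 coda contains /g/, which is not a licensed coda consonant → phonotactically illegal
[kjim.jon] — violates constraint (d): contains banned sequence /kj/ → phonotactically illegal
[miv] — σ1 onset /m/, coda /v/ ok → phonotactically legal
[kva.nkma] — violates constraint (a): syllable 2 onset /nkm/ has 3 consonants (> 2) → phonotactically illegal

[miv]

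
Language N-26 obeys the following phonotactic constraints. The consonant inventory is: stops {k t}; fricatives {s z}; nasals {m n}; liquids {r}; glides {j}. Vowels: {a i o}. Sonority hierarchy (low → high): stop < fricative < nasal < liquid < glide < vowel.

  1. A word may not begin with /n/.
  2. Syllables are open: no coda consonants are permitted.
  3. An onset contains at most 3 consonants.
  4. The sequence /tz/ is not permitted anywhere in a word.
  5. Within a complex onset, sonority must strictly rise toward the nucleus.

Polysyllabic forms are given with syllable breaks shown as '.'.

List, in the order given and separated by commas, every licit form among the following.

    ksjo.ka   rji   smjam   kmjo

ksjo.ka — σ1 onset /ksj/ (1→2→5 rises), coda /∅/ ok; σ2 onset /k/, coda /∅/ ok → licit
rji — σ1 onset /rj/ (4→5 rises), coda /∅/ ok → licit
smjam — violates constraint 2: syllable 1 coda /m/ has 1 consonant (> 0) → illicit
kmjo — σ1 onset /kmj/ (1→3→5 rises), coda /∅/ ok → licit

ksjo.ka, rji, kmjo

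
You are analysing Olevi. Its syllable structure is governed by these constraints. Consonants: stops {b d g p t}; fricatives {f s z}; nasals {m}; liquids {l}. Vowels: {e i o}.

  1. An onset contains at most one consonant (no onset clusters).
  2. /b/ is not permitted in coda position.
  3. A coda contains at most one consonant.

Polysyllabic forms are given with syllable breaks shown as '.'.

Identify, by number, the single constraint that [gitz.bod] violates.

[gitz.bod]: syllable 1 coda /tz/ has 2 consonants (> 1).
This is a violation of constraint 3: "A coda contains at most one consonant."
The remaining constraints (1, 2) are satisfied.

3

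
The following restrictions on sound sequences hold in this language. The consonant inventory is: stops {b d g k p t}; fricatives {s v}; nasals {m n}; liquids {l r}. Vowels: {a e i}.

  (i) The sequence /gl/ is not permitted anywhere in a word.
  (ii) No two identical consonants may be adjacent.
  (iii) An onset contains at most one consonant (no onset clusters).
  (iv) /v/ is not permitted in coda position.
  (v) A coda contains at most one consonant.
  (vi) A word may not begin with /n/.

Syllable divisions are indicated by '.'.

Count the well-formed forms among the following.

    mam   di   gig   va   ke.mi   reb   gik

mam — σ1 onset /m/, coda /m/ ok → well-formed
di — σ1 onset /d/, coda /∅/ ok → well-formed
gig — σ1 onset /g/, coda /g/ ok → well-formed
va — σ1 onset /v/, coda /∅/ ok → well-formed
ke.mi — σ1 onset /k/, coda /∅/ ok; σ2 onset /m/, coda /∅/ ok → well-formed
reb — σ1 onset /r/, coda /b/ ok → well-formed
gik — σ1 onset /g/, coda /k/ ok → well-formed
Well-formed: mam, di, gig, va, ke.mi, reb, gik → 7.

7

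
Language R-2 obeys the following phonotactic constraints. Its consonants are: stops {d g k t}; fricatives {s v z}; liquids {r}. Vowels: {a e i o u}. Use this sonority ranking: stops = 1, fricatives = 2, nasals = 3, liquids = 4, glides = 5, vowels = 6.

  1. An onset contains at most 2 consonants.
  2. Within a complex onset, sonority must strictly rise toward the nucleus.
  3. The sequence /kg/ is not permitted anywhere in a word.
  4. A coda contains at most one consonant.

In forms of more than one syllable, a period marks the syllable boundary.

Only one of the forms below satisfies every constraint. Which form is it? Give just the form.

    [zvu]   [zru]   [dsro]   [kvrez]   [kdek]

[zru]

[zvu] — violates constraint 2: syllable 1 onset /zv/: /z/ (fricative, 2) → /v/ (fricative, 2) does not rise → phonotactically illegal
[zru] — σ1 onset /zr/ (2→4 rises), coda /∅/ ok → phonotactically legal
[dsro] — violates constraint 1: syllable 1 onset /dsr/ has 3 consonants (> 2) → phonotactically illegal
[kvrez] — violates constraint 1: syllable 1 onset /kvr/ has 3 consonants (> 2) → phonotactically illegal
[kdek] — violates constraint 2: syllable 1 onset /kd/: /k/ (stop, 1) → /d/ (stop, 1) does not rise → phonotactically illegal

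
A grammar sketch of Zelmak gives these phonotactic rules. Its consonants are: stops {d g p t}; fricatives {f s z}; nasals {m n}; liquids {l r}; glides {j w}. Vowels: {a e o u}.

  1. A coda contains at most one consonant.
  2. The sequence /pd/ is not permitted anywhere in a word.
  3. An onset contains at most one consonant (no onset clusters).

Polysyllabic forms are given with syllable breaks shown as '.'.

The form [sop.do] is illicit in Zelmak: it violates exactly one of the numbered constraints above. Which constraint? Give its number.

2

[sop.do]: contains banned sequence /pd/.
This is a violation of constraint 2: "The sequence /pd/ is not permitted anywhere in a word."
The remaining constraints (1, 3) are satisfied.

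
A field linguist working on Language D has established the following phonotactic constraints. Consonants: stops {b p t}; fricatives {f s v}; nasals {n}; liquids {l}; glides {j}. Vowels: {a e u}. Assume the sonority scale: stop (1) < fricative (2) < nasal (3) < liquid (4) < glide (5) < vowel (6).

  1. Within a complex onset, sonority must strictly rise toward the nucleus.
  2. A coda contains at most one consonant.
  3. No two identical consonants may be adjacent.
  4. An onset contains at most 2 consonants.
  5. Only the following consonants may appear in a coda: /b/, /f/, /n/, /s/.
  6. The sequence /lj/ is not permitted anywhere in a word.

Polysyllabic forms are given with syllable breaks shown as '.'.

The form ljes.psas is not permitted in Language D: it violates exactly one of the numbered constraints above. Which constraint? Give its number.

6

ljes.psas: contains banned sequence /lj/.
This is a violation of constraint 6: "The sequence /lj/ is not permitted anywhere in a word."
The remaining constraints (1, 2, 3, 4, 5) are satisfied.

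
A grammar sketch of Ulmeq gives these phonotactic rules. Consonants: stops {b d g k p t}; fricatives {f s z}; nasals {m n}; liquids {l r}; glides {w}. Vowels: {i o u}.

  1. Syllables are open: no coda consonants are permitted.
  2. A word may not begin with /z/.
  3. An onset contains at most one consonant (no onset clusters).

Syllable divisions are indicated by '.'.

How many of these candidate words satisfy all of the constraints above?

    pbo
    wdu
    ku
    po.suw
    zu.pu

pbo — violates constraint 3: syllable 1 onset /pb/ has 2 consonants (> 1) → illicit
wdu — violates constraint 3: syllable 1 onset /wd/ has 2 consonants (> 1) → illicit
ku — σ1 onset /k/, coda /∅/ ok → licit
po.suw — violates constraint 1: syllable 2 coda /w/ has 1 consonant (> 0) → illicit
zu.pu — violates constraint 2: word begins with /z/ → illicit
Licit: ku → 1.

1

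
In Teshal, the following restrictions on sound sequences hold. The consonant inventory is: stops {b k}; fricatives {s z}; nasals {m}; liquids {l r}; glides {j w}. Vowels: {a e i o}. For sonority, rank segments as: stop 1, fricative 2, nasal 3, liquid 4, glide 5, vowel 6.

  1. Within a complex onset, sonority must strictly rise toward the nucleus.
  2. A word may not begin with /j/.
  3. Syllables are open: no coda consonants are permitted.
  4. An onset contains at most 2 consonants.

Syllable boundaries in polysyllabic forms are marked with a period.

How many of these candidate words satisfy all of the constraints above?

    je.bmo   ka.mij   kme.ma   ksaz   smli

1

je.bmo — violates constraint 2: word begins with /j/ → illicit
ka.mij — violates constraint 3: syllable 2 coda /j/ has 1 consonant (> 0) → illicit
kme.ma — σ1 onset /km/ (1→3 rises), coda /∅/ ok; σ2 onset /m/, coda /∅/ ok → licit
ksaz — violates constraint 3: syllable 1 coda /z/ has 1 consonant (> 0) → illicit
smli — violates constraint 4: syllable 1 onset /sml/ has 3 consonants (> 2) → illicit
Licit: kme.ma → 1.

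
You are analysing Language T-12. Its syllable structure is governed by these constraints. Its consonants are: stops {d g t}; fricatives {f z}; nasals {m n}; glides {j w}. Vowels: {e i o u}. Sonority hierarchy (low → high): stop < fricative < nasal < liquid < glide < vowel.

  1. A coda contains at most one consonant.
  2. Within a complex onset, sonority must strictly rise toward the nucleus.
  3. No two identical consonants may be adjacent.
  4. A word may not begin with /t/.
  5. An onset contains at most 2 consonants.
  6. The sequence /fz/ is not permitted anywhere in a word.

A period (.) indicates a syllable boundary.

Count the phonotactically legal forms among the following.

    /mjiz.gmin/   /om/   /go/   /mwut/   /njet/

/mjiz.gmin/ — σ1 onset /mj/ (3→5 rises), coda /z/ ok; σ2 onset /gm/ (1→3 rises), coda /n/ ok → phonotactically legal
/om/ — σ1 onset /∅/, coda /m/ ok → phonotactically legal
/go/ — σ1 onset /g/, coda /∅/ ok → phonotactically legal
/mwut/ — σ1 onset /mw/ (3→5 rises), coda /t/ ok → phonotactically legal
/njet/ — σ1 onset /nj/ (3→5 rises), coda /t/ ok → phonotactically legal
Phonotactically legal: /mjiz.gmin/, /om/, /go/, /mwut/, /njet/ → 5.

5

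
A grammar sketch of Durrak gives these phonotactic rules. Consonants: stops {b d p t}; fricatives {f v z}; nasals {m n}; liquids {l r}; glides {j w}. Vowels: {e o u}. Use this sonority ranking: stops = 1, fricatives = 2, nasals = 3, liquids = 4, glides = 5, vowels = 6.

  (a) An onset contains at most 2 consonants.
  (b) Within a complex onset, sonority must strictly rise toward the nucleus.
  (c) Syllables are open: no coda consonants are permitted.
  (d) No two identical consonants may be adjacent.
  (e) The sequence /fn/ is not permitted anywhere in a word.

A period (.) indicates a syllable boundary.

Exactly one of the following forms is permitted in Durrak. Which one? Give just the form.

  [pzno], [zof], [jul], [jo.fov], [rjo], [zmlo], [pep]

[pzno] — violates constraint (a): syllable 1 onset /pzn/ has 3 consonants (> 2) → not permitted
[zof] — violates constraint (c): syllable 1 coda /f/ has 1 consonant (> 0) → not permitted
[jul] — violates constraint (c): syllable 1 coda /l/ has 1 consonant (> 0) → not permitted
[jo.fov] — violates constraint (c): syllable 2 coda /v/ has 1 consonant (> 0) → not permitted
[rjo] — σ1 onset /rj/ (4→5 rises), coda /∅/ ok → permitted
[zmlo] — violates constraint (a): syllable 1 onset /zml/ has 3 consonants (> 2) → not permitted
[pep] — violates constraint (c): syllable 1 coda /p/ has 1 consonant (> 0) → not permitted

[rjo]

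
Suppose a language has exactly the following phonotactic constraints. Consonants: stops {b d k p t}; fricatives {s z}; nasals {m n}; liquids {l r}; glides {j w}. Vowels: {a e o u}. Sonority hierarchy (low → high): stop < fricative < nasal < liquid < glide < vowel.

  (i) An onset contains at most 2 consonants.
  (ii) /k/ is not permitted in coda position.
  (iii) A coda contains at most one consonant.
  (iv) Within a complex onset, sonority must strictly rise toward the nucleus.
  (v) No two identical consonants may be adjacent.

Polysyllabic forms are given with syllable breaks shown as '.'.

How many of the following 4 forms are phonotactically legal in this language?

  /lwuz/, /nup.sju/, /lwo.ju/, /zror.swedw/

/lwuz/ — σ1 onset /lw/ (4→5 rises), coda /z/ ok → phonotactically legal
/nup.sju/ — σ1 onset /n/, coda /p/ ok; σ2 onset /sj/ (2→5 rises), coda /∅/ ok → phonotactically legal
/lwo.ju/ — σ1 onset /lw/ (4→5 rises), coda /∅/ ok; σ2 onset /j/, coda /∅/ ok → phonotactically legal
/zror.swedw/ — violates constraint (iii): syllable 2 coda /dw/ has 2 consonants (> 1) → phonotactically illegal
Phonotactically legal: /lwuz/, /nup.sju/, /lwo.ju/ → 3.

3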